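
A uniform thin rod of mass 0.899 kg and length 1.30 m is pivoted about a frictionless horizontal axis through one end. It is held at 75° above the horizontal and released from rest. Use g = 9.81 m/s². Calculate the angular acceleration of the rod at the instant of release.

About the pivot, I = (1/3)ML² = (1/3)(0.899)(1.30)² = 0.5064 kg·m².
The weight acts at the center, a distance L/2 = 0.6500 m from the pivot; τ = Mg(L/2) cos 75° = 1.484 N·m.
α = τ/I = 1.484/0.5064 = 2.930 rad/s².
(Equivalently α = (3g/(2L)) cos 75° = 2.930 rad/s².)

α ≈ 2.93 rad/s²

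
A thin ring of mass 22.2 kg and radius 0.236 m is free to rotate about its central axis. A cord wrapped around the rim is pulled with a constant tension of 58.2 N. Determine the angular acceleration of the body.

I = MR² = (22.2)(0.236)² = 1.236 kg·m².
τ = F R = (58.2)(0.236) = 13.74 N·m.
Newton's second law for rotation, τ = Iα, gives α = τ/I = 13.74/1.236 = 11.11 rad/s².

α ≈ 11.1 rad/s²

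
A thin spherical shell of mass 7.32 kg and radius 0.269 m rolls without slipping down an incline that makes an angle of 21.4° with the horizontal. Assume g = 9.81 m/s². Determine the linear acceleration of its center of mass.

Translation along the incline: Mg sinθ − f = Ma.
Rotation about the center: fR = Iα with I = (2/3)MR². No-slip gives a = αR, so f = (I/R²)a = (2/3)M a.
Substituting: Mg sinθ = (1 + 0.6667)Ma, so a = g sinθ/(1 + 0.6667) = (9.81) sin 21.4° / 1.667 = 2.148 m/s².

a ≈ 2.15 m/s²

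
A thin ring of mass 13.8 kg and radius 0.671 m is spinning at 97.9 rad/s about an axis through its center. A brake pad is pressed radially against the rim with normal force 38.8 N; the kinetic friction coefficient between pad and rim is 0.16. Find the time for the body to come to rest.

I = MR² = (13.8)(0.671)² = 6.213 kg·m².
Friction force f = μN = (0.16)(38.8) = 6.208 N at the rim; torque magnitude τ = fR = 4.166 N·m, opposing ω.
|α| = τ/I = 4.166/6.213 = 0.6704 rad/s² (deceleration).
0 = ω₀ − |α|t ⇒ t = ω₀/|α| = 97.9/0.6704 = 146.0 s.

t ≈ 146 s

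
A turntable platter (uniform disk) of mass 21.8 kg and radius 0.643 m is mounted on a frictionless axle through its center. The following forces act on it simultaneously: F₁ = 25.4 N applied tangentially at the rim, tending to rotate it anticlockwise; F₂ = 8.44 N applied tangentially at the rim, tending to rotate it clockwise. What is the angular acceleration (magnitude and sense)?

α ≈ 2.42 rad/s², anticlockwise

I = ½MR² = (1/2)(21.8)(0.643)² = 4.507 kg·m².
Taking anticlockwise as positive: τ₁ = +(25.4)(0.643) = +16.33 N·m; τ₂ = −(8.44)(0.643) = −5.427 N·m.
Net torque τ = 10.91 N·m.
α = τ/I = 10.91/4.507 = 2.420 rad/s².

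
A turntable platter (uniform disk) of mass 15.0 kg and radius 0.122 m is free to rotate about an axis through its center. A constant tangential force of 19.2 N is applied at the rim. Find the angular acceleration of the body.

I = ½MR² = (1/2)(15.0)(0.122)² = 0.1116 kg·m².
τ = F R = (19.2)(0.122) = 2.342 N·m.
Newton's second law for rotation, τ = Iα, gives α = τ/I = 2.342/0.1116 = 20.98 rad/s².

α ≈ 21.0 rad/s²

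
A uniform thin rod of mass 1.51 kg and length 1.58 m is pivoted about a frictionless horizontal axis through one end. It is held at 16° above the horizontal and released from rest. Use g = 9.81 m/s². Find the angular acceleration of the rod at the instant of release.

About the pivot, I = (1/3)ML² = (1/3)(1.51)(1.58)² = 1.257 kg·m².
The weight acts at the center, a distance L/2 = 0.7900 m from the pivot; τ = Mg(L/2) cos 16° = 11.25 N·m.
α = τ/I = 11.25/1.257 = 8.953 rad/s².

α ≈ 8.95 rad/s²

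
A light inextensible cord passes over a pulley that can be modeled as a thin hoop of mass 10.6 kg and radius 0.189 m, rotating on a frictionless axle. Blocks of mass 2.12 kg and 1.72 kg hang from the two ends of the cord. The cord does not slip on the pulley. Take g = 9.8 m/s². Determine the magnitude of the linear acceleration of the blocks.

a ≈ 0.271 m/s²

I = MR² = (10.6)(0.189)² = 0.3786 kg·m².
Heavier block: m₁g − T₁ = m₁a. Lighter block: T₂ − m₂g = m₂a.
Pulley: (T₁ − T₂)R = Iα = I(a/R), so T₁ − T₂ = (I/R²)a = 1·M_p a = 10.60·a.
Adding the three: (m₁ − m₂)g = (m₁ + m₂ + 10.60)a, so a = (2.12 − 1.72)(9.8)/(2.12 + 1.72 + 10.60) = 0.2715 m/s².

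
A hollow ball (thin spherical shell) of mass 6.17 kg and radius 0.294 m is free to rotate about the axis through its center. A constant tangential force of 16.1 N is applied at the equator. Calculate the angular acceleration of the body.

α ≈ 13.3 rad/s²

I = (2/3)MR² = (2/3)(6.17)(0.294)² = 0.3555 kg·m².
τ = F R = (16.1)(0.294) = 4.733 N·m.
From τ = Iα: α = 4.733/0.3555 = 13.31 rad/s².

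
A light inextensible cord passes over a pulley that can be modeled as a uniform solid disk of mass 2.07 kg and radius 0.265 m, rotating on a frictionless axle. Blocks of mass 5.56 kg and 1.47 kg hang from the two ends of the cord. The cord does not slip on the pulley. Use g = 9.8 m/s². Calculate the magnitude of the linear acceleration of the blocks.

a ≈ 4.97 m/s²

I = ½MR² = (1/2)(2.07)(0.265)² = 0.07268 kg·m².
Heavier block: m₁g − T₁ = m₁a. Lighter block: T₂ − m₂g = m₂a.
Pulley: (T₁ − T₂)R = Iα = I(a/R), so T₁ − T₂ = (I/R²)a = (1/2)M_p a = 1.035·a.
Adding the three: (m₁ − m₂)g = (m₁ + m₂ + 1.035)a, so a = (5.56 − 1.47)(9.8)/(5.56 + 1.47 + 1.035) = 4.970 m/s².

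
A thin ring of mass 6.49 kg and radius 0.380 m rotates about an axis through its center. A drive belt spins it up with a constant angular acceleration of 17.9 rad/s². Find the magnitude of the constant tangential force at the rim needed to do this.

I = MR² = (6.49)(0.380)² = 0.9372 kg·m².
The required torque is τ = Iα = (0.9372)(17.90) = 16.78 N·m.
A tangential force at the rim gives τ = FR, so F = τ/R = 16.78/0.380 = 44.14 N.

F ≈ 44.1 N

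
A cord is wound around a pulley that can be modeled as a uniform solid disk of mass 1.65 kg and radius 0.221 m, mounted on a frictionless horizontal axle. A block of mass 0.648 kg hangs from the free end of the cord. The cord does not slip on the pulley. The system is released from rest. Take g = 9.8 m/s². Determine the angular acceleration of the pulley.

α ≈ 19.5 rad/s²

I = ½MR² = (1/2)(1.65)(0.221)² = 0.04029 kg·m².
Block: mg − T = ma. Pulley: TR = Iα. No-slip: a = αR, so T = (I/R²)a = 0.8250·a.
Then mg = (m + 0.8250)a, so a = (0.648)(9.8)/(0.648 + 0.8250) = 4.311 m/s².
α = a/R = 4.311/0.221 = 19.51 rad/s².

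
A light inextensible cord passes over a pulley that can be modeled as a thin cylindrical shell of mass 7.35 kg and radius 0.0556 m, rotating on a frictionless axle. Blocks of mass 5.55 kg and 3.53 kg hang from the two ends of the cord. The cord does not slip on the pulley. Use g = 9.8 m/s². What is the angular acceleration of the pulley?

I = MR² = (7.35)(0.0556)² = 0.02272 kg·m².
Heavier block: m₁g − T₁ = m₁a. Lighter block: T₂ − m₂g = m₂a.
Pulley: (T₁ − T₂)R = Iα = I(a/R), so T₁ − T₂ = (I/R²)a = 1·M_p a = 7.350·a.
Adding the three: (m₁ − m₂)g = (m₁ + m₂ + 7.350)a, so a = (5.55 − 3.53)(9.8)/(5.55 + 3.53 + 7.350) = 1.205 m/s².
α = a/R = 1.205/0.0556 = 21.67 rad/s².

α ≈ 21.7 rad/s²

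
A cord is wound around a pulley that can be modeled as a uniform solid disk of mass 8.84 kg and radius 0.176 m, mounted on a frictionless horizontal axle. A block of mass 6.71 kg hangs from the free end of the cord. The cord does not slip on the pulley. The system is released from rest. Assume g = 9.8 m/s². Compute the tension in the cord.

T ≈ 26.1 N

I = ½MR² = (1/2)(8.84)(0.176)² = 0.1369 kg·m².
Block: mg − T = ma. Pulley: TR = Iα. No-slip: a = αR, so T = (I/R²)a = 4.420·a.
Then mg = (m + 4.420)a, so a = (6.71)(9.8)/(6.71 + 4.420) = 5.908 m/s².
T = 4.420·a = 26.11 N.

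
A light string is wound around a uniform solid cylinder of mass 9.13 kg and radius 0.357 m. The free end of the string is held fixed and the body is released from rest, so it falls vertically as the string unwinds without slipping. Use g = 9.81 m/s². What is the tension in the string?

Translation: Mg − T = Ma. Rotation about the center: TR = Iα with I = ½MR².
With a = αR: T = (I/R²)a = (1/2)M a, so Mg = (1 + 0.5000)Ma.
a = g/(1 + 0.5000) = 9.81/1.500 = 6.540 m/s².
T = 0.5000·M·a = (0.5000)(9.13)(6.540) = 29.86 N.

T ≈ 29.9 N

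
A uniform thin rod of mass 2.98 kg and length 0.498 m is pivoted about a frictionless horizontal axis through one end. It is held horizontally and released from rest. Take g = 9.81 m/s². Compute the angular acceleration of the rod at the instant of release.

α ≈ 29.5 rad/s²

About the pivot, I = (1/3)ML² = (1/3)(2.98)(0.498)² = 0.2464 kg·m².
The weight acts at the center, a distance L/2 = 0.2490 m from the pivot; τ = Mg(L/2) = 7.279 N·m.
α = τ/I = 7.279/0.2464 = 29.55 rad/s².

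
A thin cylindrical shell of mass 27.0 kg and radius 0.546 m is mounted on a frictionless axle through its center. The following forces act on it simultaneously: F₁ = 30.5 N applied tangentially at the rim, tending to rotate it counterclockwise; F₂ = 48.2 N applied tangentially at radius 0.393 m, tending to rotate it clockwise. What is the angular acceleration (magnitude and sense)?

I = MR² = (27.0)(0.546)² = 8.049 kg·m².
Taking counterclockwise as positive: τ₁ = +(30.5)(0.546) = +16.65 N·m; τ₂ = −(48.2)(0.393) = −18.94 N·m.
Net torque τ = -2.290 N·m.
α = τ/I = -2.290/8.049 = -0.2845 rad/s².

α ≈ 0.284 rad/s², clockwise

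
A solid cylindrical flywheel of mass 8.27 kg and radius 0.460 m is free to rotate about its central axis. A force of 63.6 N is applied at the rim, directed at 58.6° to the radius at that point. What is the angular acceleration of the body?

I = ½MR² = (1/2)(8.27)(0.460)² = 0.8750 kg·m².
Only the tangential component produces torque: τ = F R sinθ = (63.6)(0.460) sin 58.6° = 24.97 N·m.
Newton's second law for rotation, τ = Iα, gives α = τ/I = 24.97/0.8750 = 28.54 rad/s².

α ≈ 28.5 rad/s²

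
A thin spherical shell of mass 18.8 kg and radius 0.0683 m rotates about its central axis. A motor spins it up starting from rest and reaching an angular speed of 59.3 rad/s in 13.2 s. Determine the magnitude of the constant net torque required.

τ ≈ 0.263 N·m

I = (2/3)MR² = (2/3)(18.8)(0.0683)² = 0.05847 kg·m².
α = Δω/Δt = (59.3 − 0)/13.2 = 4.492 rad/s².
τ = Iα = (0.05847)(4.492) = 0.2627 N·m.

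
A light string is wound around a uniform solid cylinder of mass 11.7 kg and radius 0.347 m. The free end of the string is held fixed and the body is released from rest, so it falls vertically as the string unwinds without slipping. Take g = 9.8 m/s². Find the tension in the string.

T ≈ 38.2 N

Translation: Mg − T = Ma. Rotation about the center: TR = Iα with I = ½MR².
With a = αR: T = (I/R²)a = (1/2)M a, so Mg = (1 + 0.5000)Ma.
a = g/(1 + 0.5000) = 9.8/1.500 = 6.533 m/s².
T = 0.5000·M·a = (0.5000)(11.7)(6.533) = 38.22 N.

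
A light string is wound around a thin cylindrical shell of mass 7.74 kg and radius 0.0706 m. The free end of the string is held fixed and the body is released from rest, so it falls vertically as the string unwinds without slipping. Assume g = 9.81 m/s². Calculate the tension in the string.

T ≈ 38.0 N

Translation: Mg − T = Ma. Rotation about the center: TR = Iα with I = MR².
With a = αR: T = (I/R²)a = M a, so Mg = (1 + 1.000)Ma.
a = g/(1 + 1.000) = 9.81/2.000 = 4.905 m/s².
T = 1.000·M·a = (1.000)(7.74)(4.905) = 37.96 N.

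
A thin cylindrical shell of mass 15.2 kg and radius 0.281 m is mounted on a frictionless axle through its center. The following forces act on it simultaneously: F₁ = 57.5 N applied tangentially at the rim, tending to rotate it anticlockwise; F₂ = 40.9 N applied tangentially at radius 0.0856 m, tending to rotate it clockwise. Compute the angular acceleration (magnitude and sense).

I = MR² = (15.2)(0.281)² = 1.200 kg·m².
Taking anticlockwise as positive: τ₁ = +(57.5)(0.281) = +16.16 N·m; τ₂ = −(40.9)(0.0856) = −3.501 N·m.
Net torque τ = 12.66 N·m.
α = τ/I = 12.66/1.200 = 10.55 rad/s².

α ≈ 10.5 rad/s², anticlockwise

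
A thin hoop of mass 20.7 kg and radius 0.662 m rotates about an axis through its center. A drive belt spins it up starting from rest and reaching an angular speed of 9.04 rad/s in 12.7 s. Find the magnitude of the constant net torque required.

I = MR² = (20.7)(0.662)² = 9.072 kg·m².
α = Δω/Δt = (9.04 − 0)/12.7 = 0.7118 rad/s².
τ = Iα = (9.072)(0.7118) = 6.457 N·m.

τ ≈ 6.46 N·m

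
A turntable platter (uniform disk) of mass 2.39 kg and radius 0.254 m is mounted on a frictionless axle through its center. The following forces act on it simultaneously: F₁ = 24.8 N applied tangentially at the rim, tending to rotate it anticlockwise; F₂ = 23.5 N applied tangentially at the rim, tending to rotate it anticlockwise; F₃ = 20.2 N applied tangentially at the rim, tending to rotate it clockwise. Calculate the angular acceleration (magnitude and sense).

α ≈ 92.6 rad/s², anticlockwise

I = ½MR² = (1/2)(2.39)(0.254)² = 0.07710 kg·m².
Taking anticlockwise as positive: τ₁ = +(24.8)(0.254) = +6.299 N·m; τ₂ = +(23.5)(0.254) = +5.969 N·m; τ₃ = −(20.2)(0.254) = −5.131 N·m.
Net torque τ = 7.137 N·m.
α = τ/I = 7.137/0.07710 = 92.58 rad/s².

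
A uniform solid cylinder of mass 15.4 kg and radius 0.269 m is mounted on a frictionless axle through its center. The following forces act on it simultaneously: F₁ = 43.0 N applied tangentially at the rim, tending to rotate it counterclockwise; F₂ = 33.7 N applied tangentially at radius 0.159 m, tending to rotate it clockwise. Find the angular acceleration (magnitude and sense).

α ≈ 11.1 rad/s², counterclockwise

I = ½MR² = (1/2)(15.4)(0.269)² = 0.5572 kg·m².
Taking counterclockwise as positive: τ₁ = +(43.0)(0.269) = +11.57 N·m; τ₂ = −(33.7)(0.159) = −5.358 N·m.
Net torque τ = 6.209 N·m.
α = τ/I = 6.209/0.5572 = 11.14 rad/s².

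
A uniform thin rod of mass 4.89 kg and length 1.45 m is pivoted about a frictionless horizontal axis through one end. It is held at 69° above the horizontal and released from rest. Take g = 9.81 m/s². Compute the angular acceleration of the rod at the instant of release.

About the pivot, I = (1/3)ML² = (1/3)(4.89)(1.45)² = 3.427 kg·m².
The weight acts at the center, a distance L/2 = 0.7250 m from the pivot; τ = Mg(L/2) cos 69° = 12.46 N·m.
α = τ/I = 12.46/3.427 = 3.637 rad/s².
(Equivalently α = (3g/(2L)) cos 69° = 3.637 rad/s².)

α ≈ 3.64 rad/s²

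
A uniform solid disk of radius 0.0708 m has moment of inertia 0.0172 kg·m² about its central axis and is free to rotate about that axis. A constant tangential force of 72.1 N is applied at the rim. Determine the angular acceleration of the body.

α ≈ 297 rad/s²

τ = F R = (72.1)(0.0708) = 5.105 N·m.
Newton's second law for rotation, τ = Iα, gives α = τ/I = 5.105/0.01720 = 296.8 rad/s².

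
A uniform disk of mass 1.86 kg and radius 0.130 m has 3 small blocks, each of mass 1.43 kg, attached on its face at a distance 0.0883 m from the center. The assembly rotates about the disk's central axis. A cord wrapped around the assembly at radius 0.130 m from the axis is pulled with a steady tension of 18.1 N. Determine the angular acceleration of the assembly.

I_disk = ½MR² = ½(1.86)(0.130)² = 0.01572 kg·m².
I_blocks = 3·m·r² = 3(1.43)(0.0883)² = 0.03345 kg·m².
Total I = 0.04917 kg·m².
τ = F r = (18.1)(0.130) = 2.353 N·m.
α = τ/I = 2.353/0.04917 = 47.86 rad/s².

α ≈ 47.9 rad/s²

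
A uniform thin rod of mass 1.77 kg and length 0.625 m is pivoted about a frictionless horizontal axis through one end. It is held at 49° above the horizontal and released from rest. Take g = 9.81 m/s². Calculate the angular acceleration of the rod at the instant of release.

α ≈ 15.4 rad/s²

About the pivot, I = (1/3)ML² = (1/3)(1.77)(0.625)² = 0.2305 kg·m².
The weight acts at the center, a distance L/2 = 0.3125 m from the pivot; τ = Mg(L/2) cos 49° = 3.560 N·m.
α = τ/I = 3.560/0.2305 = 15.45 rad/s².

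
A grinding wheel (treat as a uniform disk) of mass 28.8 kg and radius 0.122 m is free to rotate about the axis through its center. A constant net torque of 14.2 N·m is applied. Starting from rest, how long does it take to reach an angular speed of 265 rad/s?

I = ½MR² = (1/2)(28.8)(0.122)² = 0.2143 kg·m².
α = τ/I = 14.2/0.2143 = 66.25 rad/s².
ω = αt ⇒ t = ω/α = 265/66.25 = 4.000 s.

t ≈ 4.00 s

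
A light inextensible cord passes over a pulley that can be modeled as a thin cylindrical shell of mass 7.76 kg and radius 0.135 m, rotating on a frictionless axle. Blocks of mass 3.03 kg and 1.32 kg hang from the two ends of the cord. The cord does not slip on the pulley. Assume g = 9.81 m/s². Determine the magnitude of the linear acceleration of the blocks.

a ≈ 1.39 m/s²

I = MR² = (7.76)(0.135)² = 0.1414 kg·m².
Heavier block: m₁g − T₁ = m₁a. Lighter block: T₂ − m₂g = m₂a.
Pulley: (T₁ − T₂)R = Iα = I(a/R), so T₁ − T₂ = (I/R²)a = 1·M_p a = 7.760·a.
Adding the three: (m₁ − m₂)g = (m₁ + m₂ + 7.760)a, so a = (3.03 − 1.32)(9.81)/(3.03 + 1.32 + 7.760) = 1.385 m/s².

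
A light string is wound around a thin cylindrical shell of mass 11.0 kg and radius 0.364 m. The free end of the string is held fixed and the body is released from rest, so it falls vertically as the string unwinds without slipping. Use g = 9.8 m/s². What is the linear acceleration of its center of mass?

a ≈ 4.90 m/s²

Translation: Mg − T = Ma. Rotation about the center: TR = Iα with I = MR².
With a = αR: T = (I/R²)a = M a, so Mg = (1 + 1.000)Ma.
a = g/(1 + 1.000) = 9.8/2.000 = 4.900 m/s².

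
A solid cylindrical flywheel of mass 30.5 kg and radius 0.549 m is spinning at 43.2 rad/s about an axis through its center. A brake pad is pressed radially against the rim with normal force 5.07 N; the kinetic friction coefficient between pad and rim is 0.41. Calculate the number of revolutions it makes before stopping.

≈ 598 revolutions

I = ½MR² = (1/2)(30.5)(0.549)² = 4.596 kg·m².
Friction force f = μN = (0.41)(5.07) = 2.079 N at the rim; torque magnitude τ = fR = 1.141 N·m, opposing ω.
|α| = τ/I = 1.141/4.596 = 0.2483 rad/s² (deceleration).
ω² = ω₀² − 2|α|θ with ω = 0 ⇒ θ = ω₀²/(2|α|) = 3758 rad = 598.1 rev.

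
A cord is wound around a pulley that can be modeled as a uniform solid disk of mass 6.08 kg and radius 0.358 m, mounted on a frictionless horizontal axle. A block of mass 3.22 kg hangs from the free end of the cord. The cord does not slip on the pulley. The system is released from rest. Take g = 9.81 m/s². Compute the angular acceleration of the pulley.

I = ½MR² = (1/2)(6.08)(0.358)² = 0.3896 kg·m².
Block: mg − T = ma. Pulley: TR = Iα. No-slip: a = αR, so T = (I/R²)a = 3.040·a.
Then mg = (m + 3.040)a, so a = (3.22)(9.81)/(3.22 + 3.040) = 5.046 m/s².
α = a/R = 5.046/0.358 = 14.10 rad/s².

α ≈ 14.1 rad/s²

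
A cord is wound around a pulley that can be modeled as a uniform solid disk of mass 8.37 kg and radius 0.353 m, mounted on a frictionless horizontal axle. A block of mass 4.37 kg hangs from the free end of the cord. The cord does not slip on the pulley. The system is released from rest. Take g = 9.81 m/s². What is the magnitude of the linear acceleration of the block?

I = ½MR² = (1/2)(8.37)(0.353)² = 0.5215 kg·m².
Block: mg − T = ma. Pulley: TR = Iα. No-slip: a = αR, so T = (I/R²)a = 4.185·a.
Then mg = (m + 4.185)a, so a = (4.37)(9.81)/(4.37 + 4.185) = 5.011 m/s².

a ≈ 5.01 m/s²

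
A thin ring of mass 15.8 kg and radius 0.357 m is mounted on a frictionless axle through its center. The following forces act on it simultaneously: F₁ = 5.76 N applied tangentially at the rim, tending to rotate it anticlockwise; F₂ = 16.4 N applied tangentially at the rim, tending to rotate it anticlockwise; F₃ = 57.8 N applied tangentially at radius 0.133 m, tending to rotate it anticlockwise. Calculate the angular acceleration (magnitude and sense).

I = MR² = (15.8)(0.357)² = 2.014 kg·m².
Taking anticlockwise as positive: τ₁ = +(5.76)(0.357) = +2.056 N·m; τ₂ = +(16.4)(0.357) = +5.855 N·m; τ₃ = +(57.8)(0.133) = +7.687 N·m.
Net torque τ = 15.60 N·m.
α = τ/I = 15.60/2.014 = 7.746 rad/s².

α ≈ 7.75 rad/s², anticlockwise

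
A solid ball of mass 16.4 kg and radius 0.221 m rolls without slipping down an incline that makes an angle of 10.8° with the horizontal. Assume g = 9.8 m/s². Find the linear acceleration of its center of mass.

a ≈ 1.31 m/s²

Translation along the incline: Mg sinθ − f = Ma.
Rotation about the center: fR = Iα with I = (2/5)MR². No-slip gives a = αR, so f = (I/R²)a = (2/5)M a.
Substituting: Mg sinθ = (1 + 0.4000)Ma, so a = g sinθ/(1 + 0.4000) = (9.8) sin 10.8° / 1.400 = 1.312 m/s².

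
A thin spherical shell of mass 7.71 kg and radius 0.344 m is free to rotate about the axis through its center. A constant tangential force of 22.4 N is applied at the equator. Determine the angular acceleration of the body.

α ≈ 12.7 rad/s²

I = (2/3)MR² = (2/3)(7.71)(0.344)² = 0.6082 kg·m².
τ = F R = (22.4)(0.344) = 7.706 N·m.
From τ = Iα: α = 7.706/0.6082 = 12.67 rad/s².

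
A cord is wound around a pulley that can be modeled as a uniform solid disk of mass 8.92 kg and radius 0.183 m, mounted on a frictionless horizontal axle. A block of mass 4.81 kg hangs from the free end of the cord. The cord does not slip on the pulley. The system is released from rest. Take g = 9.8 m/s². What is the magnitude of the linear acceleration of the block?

a ≈ 5.09 m/s²

I = ½MR² = (1/2)(8.92)(0.183)² = 0.1494 kg·m².
Block: mg − T = ma. Pulley: TR = Iα. No-slip: a = αR, so T = (I/R²)a = 4.460·a.
Then mg = (m + 4.460)a, so a = (4.81)(9.8)/(4.81 + 4.460) = 5.085 m/s².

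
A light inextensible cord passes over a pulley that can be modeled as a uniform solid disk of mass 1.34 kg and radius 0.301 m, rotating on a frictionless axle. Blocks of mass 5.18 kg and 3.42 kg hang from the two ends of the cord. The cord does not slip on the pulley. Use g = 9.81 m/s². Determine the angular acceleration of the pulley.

I = ½MR² = (1/2)(1.34)(0.301)² = 0.06070 kg·m².
Heavier block: m₁g − T₁ = m₁a. Lighter block: T₂ − m₂g = m₂a.
Pulley: (T₁ − T₂)R = Iα = I(a/R), so T₁ − T₂ = (I/R²)a = (1/2)M_p a = 0.6700·a.
Adding the three: (m₁ − m₂)g = (m₁ + m₂ + 0.6700)a, so a = (5.18 − 3.42)(9.81)/(5.18 + 3.42 + 0.6700) = 1.863 m/s².
α = a/R = 1.863/0.301 = 6.188 rad/s².

α ≈ 6.19 rad/s²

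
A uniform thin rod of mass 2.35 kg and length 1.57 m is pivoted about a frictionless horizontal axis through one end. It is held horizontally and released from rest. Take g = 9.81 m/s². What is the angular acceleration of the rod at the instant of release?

About the pivot, I = (1/3)ML² = (1/3)(2.35)(1.57)² = 1.931 kg·m².
The weight acts at the center, a distance L/2 = 0.7850 m from the pivot; τ = Mg(L/2) = 18.10 N·m.
α = τ/I = 18.10/1.931 = 9.373 rad/s².

α ≈ 9.37 rad/s²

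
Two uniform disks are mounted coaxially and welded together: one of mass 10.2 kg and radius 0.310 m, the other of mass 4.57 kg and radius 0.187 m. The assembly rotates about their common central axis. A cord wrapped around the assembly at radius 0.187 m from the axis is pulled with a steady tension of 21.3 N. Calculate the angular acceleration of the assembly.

I = ½M₁R₁² + ½M₂R₂² = ½(10.2)(0.310)² + ½(4.57)(0.187)² = 0.5700 kg·m².
τ = F r = (21.3)(0.187) = 3.983 N·m.
α = τ/I = 3.983/0.5700 = 6.988 rad/s².

α ≈ 6.99 rad/s²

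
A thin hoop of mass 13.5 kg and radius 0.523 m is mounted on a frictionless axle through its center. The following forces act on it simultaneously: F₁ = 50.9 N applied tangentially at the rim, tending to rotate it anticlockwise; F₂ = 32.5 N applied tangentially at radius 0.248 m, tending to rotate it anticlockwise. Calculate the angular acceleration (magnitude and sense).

I = MR² = (13.5)(0.523)² = 3.693 kg·m².
Taking anticlockwise as positive: τ₁ = +(50.9)(0.523) = +26.62 N·m; τ₂ = +(32.5)(0.248) = +8.060 N·m.
Net torque τ = 34.68 N·m.
α = τ/I = 34.68/3.693 = 9.392 rad/s².

α ≈ 9.39 rad/s², anticlockwise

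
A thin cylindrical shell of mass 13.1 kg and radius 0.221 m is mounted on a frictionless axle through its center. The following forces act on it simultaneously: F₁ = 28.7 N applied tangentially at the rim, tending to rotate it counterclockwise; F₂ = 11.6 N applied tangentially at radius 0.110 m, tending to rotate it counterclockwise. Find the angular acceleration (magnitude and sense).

I = MR² = (13.1)(0.221)² = 0.6398 kg·m².
Taking counterclockwise as positive: τ₁ = +(28.7)(0.221) = +6.343 N·m; τ₂ = +(11.6)(0.110) = +1.276 N·m.
Net torque τ = 7.619 N·m.
α = τ/I = 7.619/0.6398 = 11.91 rad/s².

α ≈ 11.9 rad/s², counterclockwise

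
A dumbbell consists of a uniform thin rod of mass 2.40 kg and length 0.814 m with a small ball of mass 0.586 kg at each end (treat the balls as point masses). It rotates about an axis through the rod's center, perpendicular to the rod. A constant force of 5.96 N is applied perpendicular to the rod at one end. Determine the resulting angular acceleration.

I_rod = (1/12)ML² = (1/12)(2.40)(0.814)² = 0.1325 kg·m².
I_balls = 2·m·(L/2)² = 2(0.586)(0.4070)² = 0.1941 kg·m².
Total I = 0.3267 kg·m².
τ = F·(L/2) = (5.96)(0.407) = 2.426 N·m.
α = τ/I = 2.426/0.3267 = 7.426 rad/s².

α ≈ 7.43 rad/s²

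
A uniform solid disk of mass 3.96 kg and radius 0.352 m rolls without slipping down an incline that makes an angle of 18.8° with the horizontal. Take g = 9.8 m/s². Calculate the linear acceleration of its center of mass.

a ≈ 2.11 m/s²

Translation along the incline: Mg sinθ − f = Ma.
Rotation about the center: fR = Iα with I = ½MR². No-slip gives a = αR, so f = (I/R²)a = (1/2)M a.
Substituting: Mg sinθ = (1 + 0.5000)Ma, so a = g sinθ/(1 + 0.5000) = (9.8) sin 18.8° / 1.500 = 2.105 m/s².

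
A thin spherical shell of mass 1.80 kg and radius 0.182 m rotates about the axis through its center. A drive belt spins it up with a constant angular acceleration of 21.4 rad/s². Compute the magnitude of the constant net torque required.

I = (2/3)MR² = (2/3)(1.80)(0.182)² = 0.03975 kg·m².
τ = Iα = (0.03975)(21.40) = 0.8506 N·m.

τ ≈ 0.851 N·m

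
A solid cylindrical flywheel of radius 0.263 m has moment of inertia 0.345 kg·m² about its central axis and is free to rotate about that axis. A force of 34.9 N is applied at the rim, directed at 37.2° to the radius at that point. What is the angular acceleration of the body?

α ≈ 16.1 rad/s²

Only the tangential component produces torque: τ = F R sinθ = (34.9)(0.263) sin 37.2° = 5.549 N·m.
From τ = Iα: α = 5.549/0.3450 = 16.09 rad/s².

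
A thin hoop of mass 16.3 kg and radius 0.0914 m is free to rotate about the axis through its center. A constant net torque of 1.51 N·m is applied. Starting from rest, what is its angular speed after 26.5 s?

ω ≈ 294 rad/s

I = MR² = (16.3)(0.0914)² = 0.1362 kg·m².
α = τ/I = 1.51/0.1362 = 11.09 rad/s².
ω = ω₀ + αt = 0 + (11.09)(26.5) = 293.9 rad/s.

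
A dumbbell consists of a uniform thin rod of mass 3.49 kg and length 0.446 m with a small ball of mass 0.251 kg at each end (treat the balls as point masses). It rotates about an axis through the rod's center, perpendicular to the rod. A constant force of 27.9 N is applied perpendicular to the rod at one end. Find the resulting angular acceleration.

α ≈ 75.1 rad/s²

I_rod = (1/12)ML² = (1/12)(3.49)(0.446)² = 0.05785 kg·m².
I_balls = 2·m·(L/2)² = 2(0.251)(0.2230)² = 0.02496 kg·m².
Total I = 0.08282 kg·m².
τ = F·(L/2) = (27.9)(0.223) = 6.222 N·m.
α = τ/I = 6.222/0.08282 = 75.13 rad/s².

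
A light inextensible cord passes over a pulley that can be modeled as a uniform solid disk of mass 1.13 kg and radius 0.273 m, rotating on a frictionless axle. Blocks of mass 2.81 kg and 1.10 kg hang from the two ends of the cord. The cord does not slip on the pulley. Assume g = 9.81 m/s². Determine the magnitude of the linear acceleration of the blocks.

a ≈ 3.75 m/s²

I = ½MR² = (1/2)(1.13)(0.273)² = 0.04211 kg·m².
Heavier block: m₁g − T₁ = m₁a. Lighter block: T₂ − m₂g = m₂a.
Pulley: (T₁ − T₂)R = Iα = I(a/R), so T₁ − T₂ = (I/R²)a = (1/2)M_p a = 0.5650·a.
Adding the three: (m₁ − m₂)g = (m₁ + m₂ + 0.5650)a, so a = (2.81 − 1.10)(9.81)/(2.81 + 1.10 + 0.5650) = 3.749 m/s².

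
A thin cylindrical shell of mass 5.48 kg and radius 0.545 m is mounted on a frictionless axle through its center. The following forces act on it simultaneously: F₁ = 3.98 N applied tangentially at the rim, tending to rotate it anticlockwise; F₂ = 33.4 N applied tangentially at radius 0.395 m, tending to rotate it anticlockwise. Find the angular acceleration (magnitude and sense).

α ≈ 9.44 rad/s², anticlockwise

I = MR² = (5.48)(0.545)² = 1.628 kg·m².
Taking anticlockwise as positive: τ₁ = +(3.98)(0.545) = +2.169 N·m; τ₂ = +(33.4)(0.395) = +13.19 N·m.
Net torque τ = 15.36 N·m.
α = τ/I = 15.36/1.628 = 9.438 rad/s².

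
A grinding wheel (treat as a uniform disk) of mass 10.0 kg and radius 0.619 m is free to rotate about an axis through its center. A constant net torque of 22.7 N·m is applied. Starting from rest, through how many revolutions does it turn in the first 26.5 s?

≈ 662 revolutions

I = ½MR² = (1/2)(10.0)(0.619)² = 1.916 kg·m².
α = τ/I = 22.7/1.916 = 11.85 rad/s².
θ = ½αt² = ½(11.85)(26.5)² = 4160 rad.
Revolutions = θ/(2π) = 662.2.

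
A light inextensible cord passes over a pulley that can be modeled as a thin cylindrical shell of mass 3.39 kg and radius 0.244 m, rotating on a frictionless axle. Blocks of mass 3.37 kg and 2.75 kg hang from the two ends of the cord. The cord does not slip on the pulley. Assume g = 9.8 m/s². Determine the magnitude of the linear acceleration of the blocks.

I = MR² = (3.39)(0.244)² = 0.2018 kg·m².
Heavier block: m₁g − T₁ = m₁a. Lighter block: T₂ − m₂g = m₂a.
Pulley: (T₁ − T₂)R = Iα = I(a/R), so T₁ − T₂ = (I/R²)a = 1·M_p a = 3.390·a.
Adding the three: (m₁ − m₂)g = (m₁ + m₂ + 3.390)a, so a = (3.37 − 2.75)(9.8)/(3.37 + 2.75 + 3.390) = 0.6389 m/s².

a ≈ 0.639 m/s²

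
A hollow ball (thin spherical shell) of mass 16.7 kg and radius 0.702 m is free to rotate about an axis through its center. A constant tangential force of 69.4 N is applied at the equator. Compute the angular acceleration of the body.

I = (2/3)MR² = (2/3)(16.7)(0.702)² = 5.487 kg·m².
τ = F R = (69.4)(0.702) = 48.72 N·m.
From τ = Iα: α = 48.72/5.487 = 8.880 rad/s².

α ≈ 8.88 rad/s²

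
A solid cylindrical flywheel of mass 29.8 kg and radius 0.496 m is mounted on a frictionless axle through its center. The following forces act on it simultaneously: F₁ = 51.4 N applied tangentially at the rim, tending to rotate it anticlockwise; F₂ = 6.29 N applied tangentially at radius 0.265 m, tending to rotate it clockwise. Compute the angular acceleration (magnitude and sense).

α ≈ 6.50 rad/s², anticlockwise

I = ½MR² = (1/2)(29.8)(0.496)² = 3.666 kg·m².
Taking anticlockwise as positive: τ₁ = +(51.4)(0.496) = +25.49 N·m; τ₂ = −(6.29)(0.265) = −1.667 N·m.
Net torque τ = 23.83 N·m.
α = τ/I = 23.83/3.666 = 6.500 rad/s².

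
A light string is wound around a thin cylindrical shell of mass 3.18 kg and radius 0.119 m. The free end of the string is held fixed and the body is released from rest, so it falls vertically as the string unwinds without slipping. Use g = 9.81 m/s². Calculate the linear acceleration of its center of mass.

a ≈ 4.91 m/s²

Translation: Mg − T = Ma. Rotation about the center: TR = Iα with I = MR².
With a = αR: T = (I/R²)a = M a, so Mg = (1 + 1.000)Ma.
a = g/(1 + 1.000) = 9.81/2.000 = 4.905 m/s².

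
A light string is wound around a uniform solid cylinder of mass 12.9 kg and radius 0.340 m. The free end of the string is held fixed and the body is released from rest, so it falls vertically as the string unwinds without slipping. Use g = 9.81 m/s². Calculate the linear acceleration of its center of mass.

a ≈ 6.54 m/s²

Translation: Mg − T = Ma. Rotation about the center: TR = Iα with I = ½MR².
With a = αR: T = (I/R²)a = (1/2)M a, so Mg = (1 + 0.5000)Ma.
a = g/(1 + 0.5000) = 9.81/1.500 = 6.540 m/s².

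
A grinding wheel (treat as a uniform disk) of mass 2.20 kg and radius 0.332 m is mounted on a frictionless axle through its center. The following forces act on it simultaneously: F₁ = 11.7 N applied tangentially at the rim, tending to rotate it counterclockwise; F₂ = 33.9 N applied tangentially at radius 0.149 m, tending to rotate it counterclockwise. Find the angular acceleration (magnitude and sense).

α ≈ 73.7 rad/s², counterclockwise

I = ½MR² = (1/2)(2.20)(0.332)² = 0.1212 kg·m².
Taking counterclockwise as positive: τ₁ = +(11.7)(0.332) = +3.884 N·m; τ₂ = +(33.9)(0.149) = +5.051 N·m.
Net torque τ = 8.935 N·m.
α = τ/I = 8.935/0.1212 = 73.70 rad/s².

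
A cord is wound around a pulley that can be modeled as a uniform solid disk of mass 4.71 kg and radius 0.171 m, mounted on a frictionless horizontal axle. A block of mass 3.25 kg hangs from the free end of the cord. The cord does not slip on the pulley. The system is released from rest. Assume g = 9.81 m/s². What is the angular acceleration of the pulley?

I = ½MR² = (1/2)(4.71)(0.171)² = 0.06886 kg·m².
Block: mg − T = ma. Pulley: TR = Iα. No-slip: a = αR, so T = (I/R²)a = 2.355·a.
Then mg = (m + 2.355)a, so a = (3.25)(9.81)/(3.25 + 2.355) = 5.688 m/s².
α = a/R = 5.688/0.171 = 33.26 rad/s².

α ≈ 33.3 rad/s²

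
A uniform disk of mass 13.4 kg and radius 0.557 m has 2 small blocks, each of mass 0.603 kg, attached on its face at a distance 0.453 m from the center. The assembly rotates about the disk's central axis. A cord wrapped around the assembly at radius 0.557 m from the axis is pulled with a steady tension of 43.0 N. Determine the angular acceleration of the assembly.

α ≈ 10.3 rad/s²

I_disk = ½MR² = ½(13.4)(0.557)² = 2.079 kg·m².
I_blocks = 2·m·r² = 2(0.603)(0.453)² = 0.2475 kg·m².
Total I = 2.326 kg·m².
τ = F r = (43.0)(0.557) = 23.95 N·m.
α = τ/I = 23.95/2.326 = 10.30 rad/s².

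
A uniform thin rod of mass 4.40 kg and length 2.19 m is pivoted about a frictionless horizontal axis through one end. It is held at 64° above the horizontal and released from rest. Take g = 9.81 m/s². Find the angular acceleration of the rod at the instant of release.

α ≈ 2.95 rad/s²

About the pivot, I = (1/3)ML² = (1/3)(4.40)(2.19)² = 7.034 kg·m².
The weight acts at the center, a distance L/2 = 1.095 m from the pivot; τ = Mg(L/2) cos 64° = 20.72 N·m.
α = τ/I = 20.72/7.034 = 2.945 rad/s².
(Equivalently α = (3g/(2L)) cos 64° = 2.945 rad/s².)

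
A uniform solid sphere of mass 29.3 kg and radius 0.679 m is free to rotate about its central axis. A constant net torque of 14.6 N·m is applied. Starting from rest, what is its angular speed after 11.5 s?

I = (2/5)MR² = (2/5)(29.3)(0.679)² = 5.403 kg·m².
α = τ/I = 14.6/5.403 = 2.702 rad/s².
ω = ω₀ + αt = 0 + (2.702)(11.5) = 31.07 rad/s.

ω ≈ 31.1 rad/s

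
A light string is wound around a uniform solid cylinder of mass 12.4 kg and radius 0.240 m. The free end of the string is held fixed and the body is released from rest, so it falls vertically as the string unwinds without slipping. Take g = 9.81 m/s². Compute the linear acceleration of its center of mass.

a ≈ 6.54 m/s²

Translation: Mg − T = Ma. Rotation about the center: TR = Iα with I = ½MR².
With a = αR: T = (I/R²)a = (1/2)M a, so Mg = (1 + 0.5000)Ma.
a = g/(1 + 0.5000) = 9.81/1.500 = 6.540 m/s².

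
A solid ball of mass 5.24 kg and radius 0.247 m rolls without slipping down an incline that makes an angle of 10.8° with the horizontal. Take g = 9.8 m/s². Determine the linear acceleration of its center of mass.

a ≈ 1.31 m/s²

Translation along the incline: Mg sinθ − f = Ma.
Rotation about the center: fR = Iα with I = (2/5)MR². No-slip gives a = αR, so f = (I/R²)a = (2/5)M a.
Substituting: Mg sinθ = (1 + 0.4000)Ma, so a = g sinθ/(1 + 0.4000) = (9.8) sin 10.8° / 1.400 = 1.312 m/s².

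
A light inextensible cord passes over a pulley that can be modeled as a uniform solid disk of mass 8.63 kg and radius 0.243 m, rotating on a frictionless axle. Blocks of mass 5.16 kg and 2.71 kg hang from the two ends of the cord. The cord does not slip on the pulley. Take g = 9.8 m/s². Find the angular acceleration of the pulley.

I = ½MR² = (1/2)(8.63)(0.243)² = 0.2548 kg·m².
Heavier block: m₁g − T₁ = m₁a. Lighter block: T₂ − m₂g = m₂a.
Pulley: (T₁ − T₂)R = Iα = I(a/R), so T₁ − T₂ = (I/R²)a = (1/2)M_p a = 4.315·a.
Adding the three: (m₁ − m₂)g = (m₁ + m₂ + 4.315)a, so a = (5.16 − 2.71)(9.8)/(5.16 + 2.71 + 4.315) = 1.970 m/s².
α = a/R = 1.970/0.243 = 8.109 rad/s².

α ≈ 8.11 rad/s²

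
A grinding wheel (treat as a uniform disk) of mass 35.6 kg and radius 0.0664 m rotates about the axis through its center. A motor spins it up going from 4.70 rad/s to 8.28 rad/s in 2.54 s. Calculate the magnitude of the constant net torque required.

I = ½MR² = (1/2)(35.6)(0.0664)² = 0.07848 kg·m².
α = Δω/Δt = (8.28 − 4.70)/2.54 = 1.409 rad/s².
τ = Iα = (0.07848)(1.409) = 0.1106 N·m.

τ ≈ 0.111 N·m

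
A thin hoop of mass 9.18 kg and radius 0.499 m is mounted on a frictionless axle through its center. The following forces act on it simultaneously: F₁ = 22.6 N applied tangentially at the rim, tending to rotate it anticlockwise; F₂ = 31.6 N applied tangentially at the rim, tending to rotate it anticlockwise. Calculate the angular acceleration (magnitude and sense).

I = MR² = (9.18)(0.499)² = 2.286 kg·m².
Taking anticlockwise as positive: τ₁ = +(22.6)(0.499) = +11.28 N·m; τ₂ = +(31.6)(0.499) = +15.77 N·m.
Net torque τ = 27.05 N·m.
α = τ/I = 27.05/2.286 = 11.83 rad/s².

α ≈ 11.8 rad/s², anticlockwise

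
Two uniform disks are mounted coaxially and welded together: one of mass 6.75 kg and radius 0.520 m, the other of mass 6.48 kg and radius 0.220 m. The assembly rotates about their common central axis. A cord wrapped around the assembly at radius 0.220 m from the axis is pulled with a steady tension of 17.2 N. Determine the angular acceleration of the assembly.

I = ½M₁R₁² + ½M₂R₂² = ½(6.75)(0.520)² + ½(6.48)(0.220)² = 1.069 kg·m².
τ = F r = (17.2)(0.220) = 3.784 N·m.
α = τ/I = 3.784/1.069 = 3.538 rad/s².

α ≈ 3.54 rad/s²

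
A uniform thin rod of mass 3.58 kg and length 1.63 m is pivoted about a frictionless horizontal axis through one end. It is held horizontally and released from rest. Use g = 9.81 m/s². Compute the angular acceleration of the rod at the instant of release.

About the pivot, I = (1/3)ML² = (1/3)(3.58)(1.63)² = 3.171 kg·m².
The weight acts at the center, a distance L/2 = 0.8150 m from the pivot; τ = Mg(L/2) = 28.62 N·m.
α = τ/I = 28.62/3.171 = 9.028 rad/s².

α ≈ 9.03 rad/s²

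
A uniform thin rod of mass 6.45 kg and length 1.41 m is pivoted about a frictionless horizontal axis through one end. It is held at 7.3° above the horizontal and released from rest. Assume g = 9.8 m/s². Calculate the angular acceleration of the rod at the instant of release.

α ≈ 10.3 rad/s²

About the pivot, I = (1/3)ML² = (1/3)(6.45)(1.41)² = 4.274 kg·m².
The weight acts at the center, a distance L/2 = 0.7050 m from the pivot; τ = Mg(L/2) cos 7.3° = 44.20 N·m.
α = τ/I = 44.20/4.274 = 10.34 rad/s².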